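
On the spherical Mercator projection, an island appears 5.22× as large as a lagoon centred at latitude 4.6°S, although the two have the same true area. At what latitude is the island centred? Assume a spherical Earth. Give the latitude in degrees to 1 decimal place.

Mercator areal scale is sec²φ, so apparent-area ratio = sec²φ₁ / sec²φ₂ = cos²φ₂ / cos²φ₁.
cos²φ₂ / cos²φ₁ = 5.22  ⇒  cos φ₁ = cos 4.6° / √5.22 = 0.9968/2.285 = 0.4363.
φ₁ = arccos(0.4363) ≈ 64.1°.

64.1°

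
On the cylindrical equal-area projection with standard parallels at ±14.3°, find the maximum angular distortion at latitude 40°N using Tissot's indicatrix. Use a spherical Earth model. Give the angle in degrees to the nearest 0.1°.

For cylindrical equal-area with standard parallel φ₀, h = cos φ / cos φ₀ and k = cos φ₀ / cos φ, so h·k = 1.
At 40°: h = 0.7905, k = 1.265; principal scales a = 1.265, b = 0.7905.
sin(ω/2) = (a − b)/(a + b) = 0.4744/2.055 = 0.2308, so ω = 2 arcsin(0.2308) ≈ 26.7°.

26.7°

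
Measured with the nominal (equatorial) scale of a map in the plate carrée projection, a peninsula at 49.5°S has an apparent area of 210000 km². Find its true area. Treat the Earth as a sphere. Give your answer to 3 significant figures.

136000 km²

For the equirectangular projection with φ₀ = 0 (plate carrée), h = 1 along meridians and k = sec φ along parallels.
Areal scale = h·k = 1 × sec φ; at 49.5°, h = 1.000, k = 1.540, so h·k = 1.540.
True area = apparent / (areal scale) = 210000 / 1.540 ≈ 136000 km².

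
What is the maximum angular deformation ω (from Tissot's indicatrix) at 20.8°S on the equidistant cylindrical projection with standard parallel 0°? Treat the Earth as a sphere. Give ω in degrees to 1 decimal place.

Plate carrée maps x = Rλ, y = Rφ. The meridian scale is h = 1 and the parallel scale is k = 1/cos φ = sec φ.
At 20.8°: h = 1.000, k = 1.070; principal scales a = 1.070, b = 1.000.
sin(ω/2) = (a − b)/(a + b) = 0.06972/2.070 = 0.03368, so ω = 2 arcsin(0.03368) ≈ 3.9°.

3.9°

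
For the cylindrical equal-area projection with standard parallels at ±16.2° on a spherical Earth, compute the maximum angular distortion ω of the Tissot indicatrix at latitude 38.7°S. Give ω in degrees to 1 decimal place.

A cylindrical equal-area projection with standard parallel φ₀ has meridian scale h = cos φ / cos φ₀ and parallel scale k = cos φ₀ / cos φ (so areas are preserved, h·k = 1).
At 38.7°: h = 0.8127, k = 1.230; principal scales a = 1.230, b = 0.8127.
sin(ω/2) = (a − b)/(a + b) = 0.4178/2.043 = 0.2045, so ω = 2 arcsin(0.2045) ≈ 23.6°.

23.6°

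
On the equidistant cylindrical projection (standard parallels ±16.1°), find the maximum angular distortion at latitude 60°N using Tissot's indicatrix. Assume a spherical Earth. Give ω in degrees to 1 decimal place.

36.8°

In the equirectangular projection with standard parallel φ₀ = 16.1° (x = Rλ cos φ₀, y = Rφ), meridians are true-scale (h = 1) and the parallel scale is k = cos φ₀ / cos φ.
At 60°: h = 1.000, k = 1.922; principal scales a = 1.922, b = 1.000.
sin(ω/2) = (a − b)/(a + b) = 0.9216/2.922 = 0.3154, so ω = 2 arcsin(0.3154) ≈ 36.8°.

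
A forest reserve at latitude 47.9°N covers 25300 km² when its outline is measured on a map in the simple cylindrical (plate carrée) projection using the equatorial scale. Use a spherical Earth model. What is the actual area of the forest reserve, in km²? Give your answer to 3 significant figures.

Plate carrée maps x = Rλ, y = Rφ. The meridian scale is h = 1 and the parallel scale is k = 1/cos φ = sec φ.
Areal scale = h·k = 1 × sec φ; at 47.9°, h = 1.000, k = 1.492, so h·k = 1.492.
True area = apparent / (areal scale) = 25300 / 1.492 ≈ 17000 km².

17000 km²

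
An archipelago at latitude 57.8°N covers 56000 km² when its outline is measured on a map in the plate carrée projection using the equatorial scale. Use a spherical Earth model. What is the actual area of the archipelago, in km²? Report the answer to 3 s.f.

29800 km²

In the plate carrée (x = Rλ, y = Rφ), meridians are true-scale (h = 1) and parallels are stretched by k = sec φ.
Areal scale = h·k = 1 × sec φ; at 57.8°, h = 1.000, k = 1.877, so h·k = 1.877.
True area = apparent / (areal scale) = 56000 / 1.877 ≈ 29800 km².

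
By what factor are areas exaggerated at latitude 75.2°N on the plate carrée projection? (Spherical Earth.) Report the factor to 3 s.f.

For the equirectangular projection with φ₀ = 0 (plate carrée), h = 1 along meridians and k = sec φ along parallels.
Areal scale = h·k = 1 × sec φ; at 75.2°, h = 1.000, k = 3.915, so h·k = 3.915.

3.91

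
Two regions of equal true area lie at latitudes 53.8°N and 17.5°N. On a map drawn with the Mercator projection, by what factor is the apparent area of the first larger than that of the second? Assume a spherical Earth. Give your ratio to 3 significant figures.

2.61

Mercator areal scale is sec²φ.
At 53.8°: sec²(53.8°) = 1/0.5906² = 2.867.
At 17.5°: sec²(17.5°) = 1/0.9537² = 1.099.
Ratio = 2.867/1.099 = cos²(17.5°)/cos²(53.8°) ≈ 2.61.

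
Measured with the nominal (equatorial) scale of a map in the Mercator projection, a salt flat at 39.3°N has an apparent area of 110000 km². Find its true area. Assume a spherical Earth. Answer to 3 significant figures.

65900 km²

For Mercator, h = k = sec φ (a conformal cylindrical projection has a single point scale, 1/cos φ).
Areal scale = k² = sec²φ = 1/cos²(39.3°) = 1/0.7738² = 1.670.
True area = apparent / (areal scale) = 110000 / 1.670 ≈ 65900 km².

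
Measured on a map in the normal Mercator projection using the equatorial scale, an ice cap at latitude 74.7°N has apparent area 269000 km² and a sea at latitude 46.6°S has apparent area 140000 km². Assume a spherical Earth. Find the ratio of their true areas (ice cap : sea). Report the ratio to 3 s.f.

On Mercator the areal scale is sec²φ, so true area = apparent × cos²φ.
True area of ice cap: 269000 × cos²(74.7°) = 269000 × 0.06963 = 18730 km².
True area of sea: 140000 × cos²(46.6°) = 140000 × 0.4721 = 66090 km².
Ratio = 18730 / 66090 ≈ 0.283.

0.283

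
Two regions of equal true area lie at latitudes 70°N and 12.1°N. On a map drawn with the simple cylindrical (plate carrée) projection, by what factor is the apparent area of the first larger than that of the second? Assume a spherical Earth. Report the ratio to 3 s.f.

2.86

For the equirectangular projection with φ₀ = 0 (plate carrée), h = 1 along meridians and k = sec φ along parallels.
Areal scale at 70°: h·k = 1.000 × 2.924 = 2.924.
Areal scale at 12.1°: h·k = 1.000 × 1.023 = 1.023.
Ratio = 2.924/1.023 ≈ 2.86.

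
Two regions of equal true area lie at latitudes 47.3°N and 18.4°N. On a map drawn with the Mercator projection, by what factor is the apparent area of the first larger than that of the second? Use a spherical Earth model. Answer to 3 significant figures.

1.96

Mercator is conformal with k = sec φ, so areal scale = k² = sec²φ.
At 47.3°: sec²(47.3°) = 1/0.6782² = 2.174.
At 18.4°: sec²(18.4°) = 1/0.9489² = 1.111.
Ratio = 2.174/1.111 = cos²(18.4°)/cos²(47.3°) ≈ 1.96.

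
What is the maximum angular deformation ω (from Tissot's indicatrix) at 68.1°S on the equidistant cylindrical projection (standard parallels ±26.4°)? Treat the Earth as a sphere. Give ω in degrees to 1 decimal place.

48.7°

The equidistant cylindrical projection with φ₀ = 26.4° has h = 1 (meridians true) and k = cos φ₀ / cos φ along parallels.
At 68.1°: h = 1.000, k = 2.401; principal scales a = 2.401, b = 1.000.
sin(ω/2) = (a − b)/(a + b) = 1.401/3.401 = 0.4120, so ω = 2 arcsin(0.4120) ≈ 48.7°.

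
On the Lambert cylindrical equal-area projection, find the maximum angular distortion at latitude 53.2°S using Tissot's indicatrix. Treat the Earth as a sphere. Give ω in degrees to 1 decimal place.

56.3°

The Lambert cylindrical equal-area projection is the cylindrical equal-area projection with its standard parallel at the equator (φ₀ = 0). Cylindrical equal-area (φ₀ = 0°): h = cos φ / cos 0° along meridians, k = cos 0° / cos φ along parallels; h·k = 1.
At 53.2°: h = 0.5990, k = 1.669; principal scales a = 1.669, b = 0.5990.
sin(ω/2) = (a − b)/(a + b) = 1.070/2.268 = 0.4719, so ω = 2 arcsin(0.4719) ≈ 56.3°.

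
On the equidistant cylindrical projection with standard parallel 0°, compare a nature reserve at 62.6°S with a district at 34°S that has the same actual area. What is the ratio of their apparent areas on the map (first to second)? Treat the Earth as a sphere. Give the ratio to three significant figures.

1.80

For the equirectangular projection with φ₀ = 0 (plate carrée), h = 1 along meridians and k = sec φ along parallels.
Areal scale at 62.6°: h·k = 1.000 × 2.173 = 2.173.
Areal scale at 34°: h·k = 1.000 × 1.206 = 1.206.
Ratio = 2.173/1.206 ≈ 1.80.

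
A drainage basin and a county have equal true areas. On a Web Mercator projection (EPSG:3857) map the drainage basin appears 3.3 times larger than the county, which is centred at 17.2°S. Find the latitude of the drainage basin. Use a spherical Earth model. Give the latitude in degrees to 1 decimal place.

58.3°

For equal true areas on Mercator, apparent areas scale as sec²φ, so the ratio is cos²φ₂ / cos²φ₁.
cos²φ₂ / cos²φ₁ = 3.3  ⇒  cos φ₁ = cos 17.2° / √3.3 = 0.9553/1.817 = 0.5259.
φ₁ = arccos(0.5259) ≈ 58.3°.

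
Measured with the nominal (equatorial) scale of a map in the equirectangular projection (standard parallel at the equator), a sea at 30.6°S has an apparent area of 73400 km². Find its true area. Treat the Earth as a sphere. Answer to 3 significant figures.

For the equirectangular projection with φ₀ = 0 (plate carrée), h = 1 along meridians and k = sec φ along parallels.
Areal scale = h·k = 1 × sec φ; at 30.6°, h = 1.000, k = 1.162, so h·k = 1.162.
True area = apparent / (areal scale) = 73400 / 1.162 ≈ 63200 km².

63200 km²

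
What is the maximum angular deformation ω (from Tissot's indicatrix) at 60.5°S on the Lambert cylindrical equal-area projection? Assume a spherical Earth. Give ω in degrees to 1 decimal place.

75.1°

The Lambert cylindrical equal-area projection is the cylindrical equal-area projection with its standard parallel at the equator (φ₀ = 0). Cylindrical equal-area (φ₀ = 0°): h = cos φ / cos 0° along meridians, k = cos 0° / cos φ along parallels; h·k = 1.
At 60.5°: h = 0.4924, k = 2.031; principal scales a = 2.031, b = 0.4924.
sin(ω/2) = (a − b)/(a + b) = 1.538/2.523 = 0.6097, so ω = 2 arcsin(0.6097) ≈ 75.1°.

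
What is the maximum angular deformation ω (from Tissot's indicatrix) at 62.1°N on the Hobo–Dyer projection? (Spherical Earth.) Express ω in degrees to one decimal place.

57.9°

Hobo–Dyer is a cylindrical equal-area projection with standard parallels at ±37.5°. Cylindrical equal-area (φ₀ = 37.5°): h = cos φ / cos 37.5° along meridians, k = cos 37.5° / cos φ along parallels; h·k = 1.
At 62.1°: h = 0.5898, k = 1.695; principal scales a = 1.695, b = 0.5898.
sin(ω/2) = (a − b)/(a + b) = 1.106/2.285 = 0.4838, so ω = 2 arcsin(0.4838) ≈ 57.9°.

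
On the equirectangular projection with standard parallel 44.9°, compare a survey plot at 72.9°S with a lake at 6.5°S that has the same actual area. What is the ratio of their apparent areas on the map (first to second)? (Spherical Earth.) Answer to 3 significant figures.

3.38

The equidistant cylindrical projection with φ₀ = 44.9° has h = 1 (meridians true) and k = cos φ₀ / cos φ along parallels.
Areal scale at 72.9°: h·k = 1.000 × 2.409 = 2.409.
Areal scale at 6.5°: h·k = 1.000 × 0.7129 = 0.7129.
Ratio = 2.409/0.7129 ≈ 3.38.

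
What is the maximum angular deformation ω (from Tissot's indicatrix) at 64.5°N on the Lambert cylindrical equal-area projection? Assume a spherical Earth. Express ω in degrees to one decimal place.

86.8°

The Lambert cylindrical equal-area projection is the cylindrical equal-area projection with its standard parallel at the equator (φ₀ = 0). Cylindrical equal-area (φ₀ = 0°): h = cos φ / cos 0° along meridians, k = cos 0° / cos φ along parallels; h·k = 1.
At 64.5°: h = 0.4305, k = 2.323; principal scales a = 2.323, b = 0.4305.
sin(ω/2) = (a − b)/(a + b) = 1.892/2.753 = 0.6873, so ω = 2 arcsin(0.6873) ≈ 86.8°.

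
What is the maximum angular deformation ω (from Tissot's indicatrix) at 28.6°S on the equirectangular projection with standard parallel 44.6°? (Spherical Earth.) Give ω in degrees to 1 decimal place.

With standard parallel φ₀ = 44.6°, the equirectangular projection gives x = Rλ cos φ₀, y = Rφ, so h = 1 and k = cos 44.6° / cos φ.
At 28.6°: h = 1.000, k = 0.8110; principal scales a = 1.000, b = 0.8110.
sin(ω/2) = (a − b)/(a + b) = 0.1890/1.811 = 0.1044, so ω = 2 arcsin(0.1044) ≈ 12.0°.

12.0°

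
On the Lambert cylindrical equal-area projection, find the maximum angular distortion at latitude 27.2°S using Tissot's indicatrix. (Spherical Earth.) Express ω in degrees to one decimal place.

The Lambert cylindrical equal-area projection is the cylindrical equal-area projection with its standard parallel at the equator (φ₀ = 0). A cylindrical equal-area projection with standard parallel φ₀ has meridian scale h = cos φ / cos φ₀ and parallel scale k = cos φ₀ / cos φ (so areas are preserved, h·k = 1).
At 27.2°: h = 0.8894, k = 1.124; principal scales a = 1.124, b = 0.8894.
sin(ω/2) = (a − b)/(a + b) = 0.2349/2.014 = 0.1167, so ω = 2 arcsin(0.1167) ≈ 13.4°.

13.4°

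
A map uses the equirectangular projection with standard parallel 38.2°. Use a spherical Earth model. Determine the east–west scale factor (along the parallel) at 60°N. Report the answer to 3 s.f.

In the equirectangular projection with standard parallel φ₀ = 38.2° (x = Rλ cos φ₀, y = Rφ), meridians are true-scale (h = 1) and the parallel scale is k = cos φ₀ / cos φ.
k = cos 38.2° / cos 60° = 0.7859/0.5000 = 1.572.

1.57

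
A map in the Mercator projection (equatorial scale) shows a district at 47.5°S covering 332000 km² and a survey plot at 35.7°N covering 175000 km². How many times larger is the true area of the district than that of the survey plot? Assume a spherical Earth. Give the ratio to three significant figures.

Mercator's areal exaggeration is sec²φ; hence true area = (apparent area) · cos²φ.
True area of district: 332000 × cos²(47.5°) = 332000 × 0.4564 = 151500 km².
True area of survey plot: 175000 × cos²(35.7°) = 175000 × 0.6595 = 115400 km².
Ratio = 151500 / 115400 ≈ 1.31.

1.31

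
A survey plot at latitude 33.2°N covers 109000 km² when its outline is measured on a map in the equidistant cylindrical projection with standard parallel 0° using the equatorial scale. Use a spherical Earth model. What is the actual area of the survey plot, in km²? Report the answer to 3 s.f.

91200 km²

For the equirectangular projection with φ₀ = 0 (plate carrée), h = 1 along meridians and k = sec φ along parallels.
Areal scale = h·k = 1 × sec φ; at 33.2°, h = 1.000, k = 1.195, so h·k = 1.195.
True area = apparent / (areal scale) = 109000 / 1.195 ≈ 91200 km².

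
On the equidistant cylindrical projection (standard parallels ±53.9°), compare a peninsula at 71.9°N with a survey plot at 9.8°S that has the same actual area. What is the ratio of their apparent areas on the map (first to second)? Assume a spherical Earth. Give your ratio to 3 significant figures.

With standard parallel φ₀ = 53.9°, the equirectangular projection gives x = Rλ cos φ₀, y = Rφ, so h = 1 and k = cos 53.9° / cos φ.
Areal scale at 71.9°: h·k = 1.000 × 1.896 = 1.896.
Areal scale at 9.8°: h·k = 1.000 × 0.5979 = 0.5979.
Ratio = 1.896/0.5979 ≈ 3.17.

3.17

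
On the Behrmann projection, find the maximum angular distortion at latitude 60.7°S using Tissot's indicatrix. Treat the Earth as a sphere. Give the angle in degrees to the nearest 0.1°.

62.1°

Behrmann is a cylindrical equal-area projection with standard parallels at ±30°. A cylindrical equal-area projection with standard parallel φ₀ has meridian scale h = cos φ / cos φ₀ and parallel scale k = cos φ₀ / cos φ (so areas are preserved, h·k = 1).
At 60.7°: h = 0.5651, k = 1.770; principal scales a = 1.770, b = 0.5651.
sin(ω/2) = (a − b)/(a + b) = 1.205/2.335 = 0.5159, so ω = 2 arcsin(0.5159) ≈ 62.1°.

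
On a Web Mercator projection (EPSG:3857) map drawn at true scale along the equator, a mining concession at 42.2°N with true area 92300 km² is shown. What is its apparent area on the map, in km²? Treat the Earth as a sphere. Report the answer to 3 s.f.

The Mercator projection is conformal; its linear scale factor is the same in every direction and equals sec φ = 1/cos φ.
Areal scale = k² = sec²φ = 1/cos²(42.2°) = 1/0.7408² = 1.822.
Apparent area = 92300 × 1.822 ≈ 168000 km².

168000 km²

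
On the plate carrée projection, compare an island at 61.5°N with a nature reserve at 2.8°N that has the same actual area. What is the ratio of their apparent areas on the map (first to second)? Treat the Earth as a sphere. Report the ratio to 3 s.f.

For the equirectangular projection with φ₀ = 0 (plate carrée), h = 1 along meridians and k = sec φ along parallels.
Areal scale at 61.5°: h·k = 1.000 × 2.096 = 2.096.
Areal scale at 2.8°: h·k = 1.000 × 1.001 = 1.001.
Ratio = 2.096/1.001 ≈ 2.09.

2.09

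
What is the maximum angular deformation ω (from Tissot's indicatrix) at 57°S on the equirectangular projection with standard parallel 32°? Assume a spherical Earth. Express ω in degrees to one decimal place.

25.2°

In the equirectangular projection with standard parallel φ₀ = 32° (x = Rλ cos φ₀, y = Rφ), meridians are true-scale (h = 1) and the parallel scale is k = cos φ₀ / cos φ.
At 57°: h = 1.000, k = 1.557; principal scales a = 1.557, b = 1.000.
sin(ω/2) = (a − b)/(a + b) = 0.5571/2.557 = 0.2179, so ω = 2 arcsin(0.2179) ≈ 25.2°.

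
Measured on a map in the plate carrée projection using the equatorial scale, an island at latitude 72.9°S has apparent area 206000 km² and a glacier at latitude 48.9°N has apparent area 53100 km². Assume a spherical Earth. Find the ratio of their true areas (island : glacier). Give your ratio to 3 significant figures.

On the plate carrée, areal scale = h·k = 1 × sec φ, so true area = apparent × cos φ.
True area of island: 206000 × cos(72.9°) = 206000 × 0.2940 = 60570 km².
True area of glacier: 53100 × cos(48.9°) = 53100 × 0.6574 = 34910 km².
Ratio = 60570 / 34910 ≈ 1.74.

1.74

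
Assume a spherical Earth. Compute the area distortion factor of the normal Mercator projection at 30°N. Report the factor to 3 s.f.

For Mercator, h = k = sec φ (a conformal cylindrical projection has a single point scale, 1/cos φ).
Areal scale = k² = sec²φ = 1/cos²(30°) = 1/0.8660² = 1.333.

1.33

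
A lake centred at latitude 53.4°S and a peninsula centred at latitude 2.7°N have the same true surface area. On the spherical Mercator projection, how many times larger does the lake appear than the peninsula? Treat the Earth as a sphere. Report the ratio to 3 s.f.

Mercator areal scale is sec²φ.
At 53.4°: sec²(53.4°) = 1/0.5962² = 2.813.
At 2.7°: sec²(2.7°) = 1/0.9989² = 1.002.
Ratio = 2.813/1.002 = cos²(2.7°)/cos²(53.4°) ≈ 2.81.

2.81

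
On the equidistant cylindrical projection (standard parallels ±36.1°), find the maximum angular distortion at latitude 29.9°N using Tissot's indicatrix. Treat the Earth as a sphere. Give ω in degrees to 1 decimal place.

4.0°

With standard parallel φ₀ = 36.1°, the equirectangular projection gives x = Rλ cos φ₀, y = Rφ, so h = 1 and k = cos 36.1° / cos φ.
At 29.9°: h = 1.000, k = 0.9320; principal scales a = 1.000, b = 0.9320.
sin(ω/2) = (a − b)/(a + b) = 0.06795/1.932 = 0.03517, so ω = 2 arcsin(0.03517) ≈ 4.0°.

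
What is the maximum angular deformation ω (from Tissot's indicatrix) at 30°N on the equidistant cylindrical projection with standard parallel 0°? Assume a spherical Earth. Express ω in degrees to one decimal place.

In the plate carrée (x = Rλ, y = Rφ), meridians are true-scale (h = 1) and parallels are stretched by k = sec φ.
At 30°: h = 1.000, k = 1.155; principal scales a = 1.155, b = 1.000.
sin(ω/2) = (a − b)/(a + b) = 0.1547/2.155 = 0.07180, so ω = 2 arcsin(0.07180) ≈ 8.2°.

8.2°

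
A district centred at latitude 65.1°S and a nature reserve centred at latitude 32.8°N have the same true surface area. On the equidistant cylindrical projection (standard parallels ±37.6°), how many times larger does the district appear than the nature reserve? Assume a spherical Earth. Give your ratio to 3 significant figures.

In the equirectangular projection with standard parallel φ₀ = 37.6° (x = Rλ cos φ₀, y = Rφ), meridians are true-scale (h = 1) and the parallel scale is k = cos φ₀ / cos φ.
Areal scale at 65.1°: h·k = 1.000 × 1.882 = 1.882.
Areal scale at 32.8°: h·k = 1.000 × 0.9426 = 0.9426.
Ratio = 1.882/0.9426 ≈ 2.00.

2.00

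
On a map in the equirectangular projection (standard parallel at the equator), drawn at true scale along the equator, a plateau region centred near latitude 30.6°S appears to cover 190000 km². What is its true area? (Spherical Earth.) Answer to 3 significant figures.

164000 km²

In the plate carrée (x = Rλ, y = Rφ), meridians are true-scale (h = 1) and parallels are stretched by k = sec φ.
Areal scale = h·k = 1 × sec φ; at 30.6°, h = 1.000, k = 1.162, so h·k = 1.162.
True area = apparent / (areal scale) = 190000 / 1.162 ≈ 164000 km².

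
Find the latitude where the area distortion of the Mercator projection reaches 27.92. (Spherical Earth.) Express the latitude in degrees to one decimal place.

79.1°

Mercator areal scale is sec²φ.
sec²φ = 27.92  ⇒  cos²φ = 0.03582  ⇒  cos φ = 0.1893.
φ = arccos(0.1893) ≈ 79.1°.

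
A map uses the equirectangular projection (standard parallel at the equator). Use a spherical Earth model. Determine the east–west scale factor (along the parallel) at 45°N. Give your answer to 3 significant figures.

1.41

For the equirectangular projection with φ₀ = 0 (plate carrée), h = 1 along meridians and k = sec φ along parallels.
k = 1/cos 45° = 1/0.7071 = 1.414.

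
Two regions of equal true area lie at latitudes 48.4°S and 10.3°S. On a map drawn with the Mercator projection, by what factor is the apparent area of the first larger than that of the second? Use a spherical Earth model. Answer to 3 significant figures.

On Mercator, area is exaggerated by sec²φ = 1/cos²φ.
At 48.4°: sec²(48.4°) = 1/0.6639² = 2.269.
At 10.3°: sec²(10.3°) = 1/0.9839² = 1.033.
Ratio = 2.269/1.033 = cos²(10.3°)/cos²(48.4°) ≈ 2.20.

2.20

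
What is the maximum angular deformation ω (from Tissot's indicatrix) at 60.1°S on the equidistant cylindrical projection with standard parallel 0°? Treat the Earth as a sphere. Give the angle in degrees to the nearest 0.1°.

For the equirectangular projection with φ₀ = 0 (plate carrée), h = 1 along meridians and k = sec φ along parallels.
At 60.1°: h = 1.000, k = 2.006; principal scales a = 2.006, b = 1.000.
sin(ω/2) = (a − b)/(a + b) = 1.006/3.006 = 0.3347, so ω = 2 arcsin(0.3347) ≈ 39.1°.

39.1°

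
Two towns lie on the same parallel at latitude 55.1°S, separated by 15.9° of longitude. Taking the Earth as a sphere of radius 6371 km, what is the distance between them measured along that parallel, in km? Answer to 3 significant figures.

Arc length along a parallel = R cos φ · Δλ (with Δλ in radians).
= 6371 × cos 55.1° × (15.9° × π/180) = 6371 × 0.5721 × 0.2775 ≈ 1010 km.

1010 km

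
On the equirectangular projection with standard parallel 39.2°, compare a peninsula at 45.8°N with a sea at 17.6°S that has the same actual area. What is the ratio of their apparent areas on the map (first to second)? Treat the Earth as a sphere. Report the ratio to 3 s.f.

1.37

The equidistant cylindrical projection with φ₀ = 39.2° has h = 1 (meridians true) and k = cos φ₀ / cos φ along parallels.
Areal scale at 45.8°: h·k = 1.000 × 1.112 = 1.112.
Areal scale at 17.6°: h·k = 1.000 × 0.8130 = 0.8130.
Ratio = 1.112/0.8130 ≈ 1.37.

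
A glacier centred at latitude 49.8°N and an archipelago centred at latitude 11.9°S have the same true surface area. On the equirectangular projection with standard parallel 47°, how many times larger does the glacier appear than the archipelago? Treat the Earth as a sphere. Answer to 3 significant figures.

1.52

The equidistant cylindrical projection with φ₀ = 47° has h = 1 (meridians true) and k = cos φ₀ / cos φ along parallels.
Areal scale at 49.8°: h·k = 1.000 × 1.057 = 1.057.
Areal scale at 11.9°: h·k = 1.000 × 0.6970 = 0.6970.
Ratio = 1.057/0.6970 ≈ 1.52.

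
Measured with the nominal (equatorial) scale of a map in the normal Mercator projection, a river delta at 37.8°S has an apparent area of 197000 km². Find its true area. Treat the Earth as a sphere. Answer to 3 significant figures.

123000 km²

The Mercator projection is conformal; its linear scale factor is the same in every direction and equals sec φ = 1/cos φ.
Areal scale = k² = sec²φ = 1/cos²(37.8°) = 1/0.7902² = 1.602.
True area = apparent / (areal scale) = 197000 / 1.602 ≈ 123000 km².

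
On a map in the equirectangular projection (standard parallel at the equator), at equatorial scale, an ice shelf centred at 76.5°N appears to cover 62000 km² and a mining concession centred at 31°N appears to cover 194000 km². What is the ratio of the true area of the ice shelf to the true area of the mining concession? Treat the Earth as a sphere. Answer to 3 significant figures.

0.0870

On the plate carrée, areal scale = h·k = 1 × sec φ, so true area = apparent × cos φ.
True area of ice shelf: 62000 × cos(76.5°) = 62000 × 0.2334 = 14470 km².
True area of mining concession: 194000 × cos(31°) = 194000 × 0.8572 = 166300 km².
Ratio = 14470 / 166300 ≈ 0.0870.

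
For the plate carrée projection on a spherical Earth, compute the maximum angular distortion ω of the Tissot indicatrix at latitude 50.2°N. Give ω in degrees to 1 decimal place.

25.4°

Plate carrée maps x = Rλ, y = Rφ. The meridian scale is h = 1 and the parallel scale is k = 1/cos φ = sec φ.
At 50.2°: h = 1.000, k = 1.562; principal scales a = 1.562, b = 1.000.
sin(ω/2) = (a − b)/(a + b) = 0.5622/2.562 = 0.2194, so ω = 2 arcsin(0.2194) ≈ 25.4°.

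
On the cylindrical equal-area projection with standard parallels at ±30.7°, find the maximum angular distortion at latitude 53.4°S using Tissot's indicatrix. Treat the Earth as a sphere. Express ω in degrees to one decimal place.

41.0°

A cylindrical equal-area projection with standard parallel φ₀ has meridian scale h = cos φ / cos φ₀ and parallel scale k = cos φ₀ / cos φ (so areas are preserved, h·k = 1).
At 53.4°: h = 0.6934, k = 1.442; principal scales a = 1.442, b = 0.6934.
sin(ω/2) = (a − b)/(a + b) = 0.7488/2.136 = 0.3506, so ω = 2 arcsin(0.3506) ≈ 41.0°.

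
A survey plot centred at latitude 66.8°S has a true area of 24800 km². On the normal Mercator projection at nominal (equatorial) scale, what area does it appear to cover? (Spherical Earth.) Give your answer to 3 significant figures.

The Mercator projection is conformal; its linear scale factor is the same in every direction and equals sec φ = 1/cos φ.
Areal scale = k² = sec²φ = 1/cos²(66.8°) = 1/0.3939² = 6.444.
Apparent area = 24800 × 6.444 ≈ 160000 km².

160000 km²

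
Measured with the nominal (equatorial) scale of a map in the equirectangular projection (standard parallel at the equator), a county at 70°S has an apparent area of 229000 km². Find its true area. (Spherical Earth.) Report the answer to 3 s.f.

In the plate carrée (x = Rλ, y = Rφ), meridians are true-scale (h = 1) and parallels are stretched by k = sec φ.
Areal scale = h·k = 1 × sec φ; at 70°, h = 1.000, k = 2.924, so h·k = 2.924.
True area = apparent / (areal scale) = 229000 / 2.924 ≈ 78300 km².

78300 km²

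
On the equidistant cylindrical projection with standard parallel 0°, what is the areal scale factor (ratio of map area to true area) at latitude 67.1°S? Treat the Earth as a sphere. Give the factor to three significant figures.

2.57

For the equirectangular projection with φ₀ = 0 (plate carrée), h = 1 along meridians and k = sec φ along parallels.
Areal scale = h·k = 1 × sec φ; at 67.1°, h = 1.000, k = 2.570, so h·k = 2.570.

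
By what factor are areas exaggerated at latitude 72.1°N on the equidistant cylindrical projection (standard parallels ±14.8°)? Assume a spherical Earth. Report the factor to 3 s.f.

With standard parallel φ₀ = 14.8°, the equirectangular projection gives x = Rλ cos φ₀, y = Rφ, so h = 1 and k = cos 14.8° / cos φ.
Areal scale = h·k = 1 × cos φ₀ / cos φ; at 72.1°, h = 1.000, k = 3.146, so h·k = 3.146.

3.15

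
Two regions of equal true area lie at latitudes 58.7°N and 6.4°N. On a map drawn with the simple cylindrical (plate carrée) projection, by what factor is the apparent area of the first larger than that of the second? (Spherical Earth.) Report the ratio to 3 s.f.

Plate carrée maps x = Rλ, y = Rφ. The meridian scale is h = 1 and the parallel scale is k = 1/cos φ = sec φ.
Areal scale at 58.7°: h·k = 1.000 × 1.925 = 1.925.
Areal scale at 6.4°: h·k = 1.000 × 1.006 = 1.006.
Ratio = 1.925/1.006 ≈ 1.91.

1.91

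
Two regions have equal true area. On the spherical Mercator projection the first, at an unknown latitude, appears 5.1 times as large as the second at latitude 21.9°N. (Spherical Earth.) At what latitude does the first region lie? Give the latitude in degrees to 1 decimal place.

65.7°

For equal true areas on Mercator, apparent areas scale as sec²φ, so the ratio is cos²φ₂ / cos²φ₁.
cos²φ₂ / cos²φ₁ = 5.1  ⇒  cos φ₁ = cos 21.9° / √5.1 = 0.9278/2.258 = 0.4109.
φ₁ = arccos(0.4109) ≈ 65.7°.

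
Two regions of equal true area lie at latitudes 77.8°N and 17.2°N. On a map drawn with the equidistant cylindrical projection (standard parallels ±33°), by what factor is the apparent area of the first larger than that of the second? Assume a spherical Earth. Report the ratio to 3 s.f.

With standard parallel φ₀ = 33°, the equirectangular projection gives x = Rλ cos φ₀, y = Rφ, so h = 1 and k = cos 33° / cos φ.
Areal scale at 77.8°: h·k = 1.000 × 3.969 = 3.969.
Areal scale at 17.2°: h·k = 1.000 × 0.8779 = 0.8779.
Ratio = 3.969/0.8779 ≈ 4.52.

4.52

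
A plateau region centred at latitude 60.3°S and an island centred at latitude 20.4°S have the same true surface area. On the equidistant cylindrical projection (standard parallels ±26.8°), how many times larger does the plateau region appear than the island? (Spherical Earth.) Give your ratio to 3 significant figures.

In the equirectangular projection with standard parallel φ₀ = 26.8° (x = Rλ cos φ₀, y = Rφ), meridians are true-scale (h = 1) and the parallel scale is k = cos φ₀ / cos φ.
Areal scale at 60.3°: h·k = 1.000 × 1.802 = 1.802.
Areal scale at 20.4°: h·k = 1.000 × 0.9523 = 0.9523.
Ratio = 1.802/0.9523 ≈ 1.89.

1.89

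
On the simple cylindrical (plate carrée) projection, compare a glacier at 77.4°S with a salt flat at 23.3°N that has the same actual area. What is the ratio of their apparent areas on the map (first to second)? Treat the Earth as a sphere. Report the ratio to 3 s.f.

4.21

Plate carrée maps x = Rλ, y = Rφ. The meridian scale is h = 1 and the parallel scale is k = 1/cos φ = sec φ.
Areal scale at 77.4°: h·k = 1.000 × 4.584 = 4.584.
Areal scale at 23.3°: h·k = 1.000 × 1.089 = 1.089.
Ratio = 4.584/1.089 ≈ 4.21.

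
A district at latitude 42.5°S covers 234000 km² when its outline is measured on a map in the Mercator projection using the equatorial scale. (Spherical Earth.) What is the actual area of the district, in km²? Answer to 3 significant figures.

For Mercator, h = k = sec φ (a conformal cylindrical projection has a single point scale, 1/cos φ).
Areal scale = k² = sec²φ = 1/cos²(42.5°) = 1/0.7373² = 1.840.
True area = apparent / (areal scale) = 234000 / 1.840 ≈ 127000 km².

127000 km²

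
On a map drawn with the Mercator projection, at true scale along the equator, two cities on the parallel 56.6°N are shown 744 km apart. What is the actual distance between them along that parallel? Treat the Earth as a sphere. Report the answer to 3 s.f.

Mercator is conformal, so the point scale is isotropic: h = k = sec φ = 1/cos φ.
Along the parallel at 56.6°, map distances are exaggerated by k = sec 56.6° = 1.817.
True distance = 744 / 1.817 = 744 × cos 56.6° ≈ 410 km.

410 km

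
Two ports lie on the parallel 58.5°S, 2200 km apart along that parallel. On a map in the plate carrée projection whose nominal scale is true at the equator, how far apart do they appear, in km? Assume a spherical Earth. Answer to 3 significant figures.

Plate carrée maps x = Rλ, y = Rφ. The meridian scale is h = 1 and the parallel scale is k = 1/cos φ = sec φ.
Along the parallel, k = sec 58.5° = 1/0.5225 = 1.914.
Map distance = 2200 × 1.914 ≈ 4210 km.

4210 km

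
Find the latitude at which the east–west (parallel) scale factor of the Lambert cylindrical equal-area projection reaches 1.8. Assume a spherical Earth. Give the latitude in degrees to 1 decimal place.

56.3°

The Lambert cylindrical equal-area projection is the cylindrical equal-area projection with its standard parallel at the equator (φ₀ = 0). Cylindrical equal-area (φ₀ = 0°): h = cos φ / cos 0° along meridians, k = cos 0° / cos φ along parallels; h·k = 1.
k = cos φ₀ / cos φ = 1.8  ⇒  cos φ = cos 0° / 1.8 = 0.5556.
φ = arccos(0.5556) ≈ 56.3°.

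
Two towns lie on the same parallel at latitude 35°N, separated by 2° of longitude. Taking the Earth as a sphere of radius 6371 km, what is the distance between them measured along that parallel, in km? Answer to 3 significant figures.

Arc length along a parallel = R cos φ · Δλ (with Δλ in radians).
= 6371 × cos 35° × (2° × π/180) = 6371 × 0.8192 × 0.03491 ≈ 182 km.

182 km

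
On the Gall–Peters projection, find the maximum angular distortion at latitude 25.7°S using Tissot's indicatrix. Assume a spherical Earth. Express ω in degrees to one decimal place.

Gall–Peters is a cylindrical equal-area projection with standard parallels at ±45°. A cylindrical equal-area projection with standard parallel φ₀ has meridian scale h = cos φ / cos φ₀ and parallel scale k = cos φ₀ / cos φ (so areas are preserved, h·k = 1).
At 25.7°: h = 1.274, k = 0.7847; principal scales a = 1.274, b = 0.7847.
sin(ω/2) = (a − b)/(a + b) = 0.4896/2.059 = 0.2378, so ω = 2 arcsin(0.2378) ≈ 27.5°.

27.5°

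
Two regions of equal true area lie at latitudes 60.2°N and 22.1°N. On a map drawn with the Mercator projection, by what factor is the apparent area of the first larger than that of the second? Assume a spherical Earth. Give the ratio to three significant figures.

3.48

Mercator is conformal with k = sec φ, so areal scale = k² = sec²φ.
At 60.2°: sec²(60.2°) = 1/0.4970² = 4.049.
At 22.1°: sec²(22.1°) = 1/0.9265² = 1.165.
Ratio = 4.049/1.165 = cos²(22.1°)/cos²(60.2°) ≈ 3.48.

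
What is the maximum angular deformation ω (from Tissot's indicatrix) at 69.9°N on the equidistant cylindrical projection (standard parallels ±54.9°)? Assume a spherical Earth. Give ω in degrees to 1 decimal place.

29.2°

With standard parallel φ₀ = 54.9°, the equirectangular projection gives x = Rλ cos φ₀, y = Rφ, so h = 1 and k = cos 54.9° / cos φ.
At 69.9°: h = 1.000, k = 1.673; principal scales a = 1.673, b = 1.000.
sin(ω/2) = (a − b)/(a + b) = 0.6732/2.673 = 0.2518, so ω = 2 arcsin(0.2518) ≈ 29.2°.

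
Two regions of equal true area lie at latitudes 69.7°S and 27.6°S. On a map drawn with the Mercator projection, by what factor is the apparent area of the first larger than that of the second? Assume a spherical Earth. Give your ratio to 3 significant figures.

6.52

Mercator areal scale is sec²φ.
At 69.7°: sec²(69.7°) = 1/0.3469² = 8.308.
At 27.6°: sec²(27.6°) = 1/0.8862² = 1.273.
Ratio = 8.308/1.273 = cos²(27.6°)/cos²(69.7°) ≈ 6.52.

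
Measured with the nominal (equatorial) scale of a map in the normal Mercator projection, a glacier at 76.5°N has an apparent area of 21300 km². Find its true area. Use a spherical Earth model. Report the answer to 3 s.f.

Mercator is conformal, so the point scale is isotropic: h = k = sec φ = 1/cos φ.
Areal scale = k² = sec²φ = 1/cos²(76.5°) = 1/0.2334² = 18.35.
True area = apparent / (areal scale) = 21300 / 18.35 ≈ 1160 km².

1160 km²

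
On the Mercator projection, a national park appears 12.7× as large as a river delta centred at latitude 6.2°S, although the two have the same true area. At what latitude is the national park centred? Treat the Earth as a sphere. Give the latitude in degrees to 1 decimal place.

For equal true areas on Mercator, apparent areas scale as sec²φ, so the ratio is cos²φ₂ / cos²φ₁.
cos²φ₂ / cos²φ₁ = 12.7  ⇒  cos φ₁ = cos 6.2° / √12.7 = 0.9942/3.564 = 0.2790.
φ₁ = arccos(0.2790) ≈ 73.8°.

73.8°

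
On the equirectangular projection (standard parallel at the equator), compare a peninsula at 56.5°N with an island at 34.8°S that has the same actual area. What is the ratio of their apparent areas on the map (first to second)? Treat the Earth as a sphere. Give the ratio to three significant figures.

1.49

For the equirectangular projection with φ₀ = 0 (plate carrée), h = 1 along meridians and k = sec φ along parallels.
Areal scale at 56.5°: h·k = 1.000 × 1.812 = 1.812.
Areal scale at 34.8°: h·k = 1.000 × 1.218 = 1.218.
Ratio = 1.812/1.218 ≈ 1.49.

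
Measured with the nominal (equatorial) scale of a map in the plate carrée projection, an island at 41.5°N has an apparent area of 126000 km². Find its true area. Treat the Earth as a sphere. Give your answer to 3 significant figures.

94400 km²

For the equirectangular projection with φ₀ = 0 (plate carrée), h = 1 along meridians and k = sec φ along parallels.
Areal scale = h·k = 1 × sec φ; at 41.5°, h = 1.000, k = 1.335, so h·k = 1.335.
True area = apparent / (areal scale) = 126000 / 1.335 ≈ 94400 km².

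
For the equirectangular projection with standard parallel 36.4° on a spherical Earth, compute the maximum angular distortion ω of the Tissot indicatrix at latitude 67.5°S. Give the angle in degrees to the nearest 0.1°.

With standard parallel φ₀ = 36.4°, the equirectangular projection gives x = Rλ cos φ₀, y = Rφ, so h = 1 and k = cos 36.4° / cos φ.
At 67.5°: h = 1.000, k = 2.103; principal scales a = 2.103, b = 1.000.
sin(ω/2) = (a − b)/(a + b) = 1.103/3.103 = 0.3555, so ω = 2 arcsin(0.3555) ≈ 41.7°.

41.7°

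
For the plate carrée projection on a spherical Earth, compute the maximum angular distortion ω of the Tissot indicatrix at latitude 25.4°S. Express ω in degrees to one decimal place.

Plate carrée maps x = Rλ, y = Rφ. The meridian scale is h = 1 and the parallel scale is k = 1/cos φ = sec φ.
At 25.4°: h = 1.000, k = 1.107; principal scales a = 1.107, b = 1.000.
sin(ω/2) = (a − b)/(a + b) = 0.1070/2.107 = 0.05079, so ω = 2 arcsin(0.05079) ≈ 5.8°.

5.8°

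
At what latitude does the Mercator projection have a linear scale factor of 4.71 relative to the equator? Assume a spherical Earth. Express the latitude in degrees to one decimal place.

Mercator scale is k = sec φ = 1/cos φ.
1/cos φ = 4.71  ⇒  cos φ = 0.2123  ⇒  φ = arccos(0.2123) ≈ 77.7°.

77.7°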